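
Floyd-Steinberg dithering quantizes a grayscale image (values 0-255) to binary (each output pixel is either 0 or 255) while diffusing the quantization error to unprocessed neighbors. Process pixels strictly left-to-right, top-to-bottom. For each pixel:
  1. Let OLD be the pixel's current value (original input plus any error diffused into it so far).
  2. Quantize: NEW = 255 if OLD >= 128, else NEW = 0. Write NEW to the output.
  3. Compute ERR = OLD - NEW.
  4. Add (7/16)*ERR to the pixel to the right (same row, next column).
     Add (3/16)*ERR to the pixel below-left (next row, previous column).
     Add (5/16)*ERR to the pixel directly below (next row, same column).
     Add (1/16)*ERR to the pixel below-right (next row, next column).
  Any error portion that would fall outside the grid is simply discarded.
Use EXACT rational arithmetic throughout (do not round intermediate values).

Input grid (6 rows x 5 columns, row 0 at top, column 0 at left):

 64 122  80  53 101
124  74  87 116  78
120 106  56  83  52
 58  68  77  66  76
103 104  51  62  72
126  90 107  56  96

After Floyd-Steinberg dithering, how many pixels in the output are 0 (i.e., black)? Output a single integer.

Answer: 21

Derivation:
(0,0): OLD=64 → NEW=0, ERR=64
(0,1): OLD=150 → NEW=255, ERR=-105
(0,2): OLD=545/16 → NEW=0, ERR=545/16
(0,3): OLD=17383/256 → NEW=0, ERR=17383/256
(0,4): OLD=535377/4096 → NEW=255, ERR=-509103/4096
(1,0): OLD=1989/16 → NEW=0, ERR=1989/16
(1,1): OLD=13563/128 → NEW=0, ERR=13563/128
(1,2): OLD=615103/4096 → NEW=255, ERR=-429377/4096
(1,3): OLD=1149847/16384 → NEW=0, ERR=1149847/16384
(1,4): OLD=19426613/262144 → NEW=0, ERR=19426613/262144
(2,0): OLD=366009/2048 → NEW=255, ERR=-156231/2048
(2,1): OLD=6150715/65536 → NEW=0, ERR=6150715/65536
(2,2): OLD=88167521/1048576 → NEW=0, ERR=88167521/1048576
(2,3): OLD=2500831459/16777216 → NEW=255, ERR=-1777358621/16777216
(2,4): OLD=8911092853/268435456 → NEW=0, ERR=8911092853/268435456
(3,0): OLD=54272593/1048576 → NEW=0, ERR=54272593/1048576
(3,1): OLD=1098664165/8388608 → NEW=255, ERR=-1040430875/8388608
(3,2): OLD=9399406719/268435456 → NEW=0, ERR=9399406719/268435456
(3,3): OLD=32047395353/536870912 → NEW=0, ERR=32047395353/536870912
(3,4): OLD=909402249121/8589934592 → NEW=0, ERR=909402249121/8589934592
(4,0): OLD=12874037079/134217728 → NEW=0, ERR=12874037079/134217728
(4,1): OLD=502536181855/4294967296 → NEW=0, ERR=502536181855/4294967296
(4,2): OLD=8010836004513/68719476736 → NEW=0, ERR=8010836004513/68719476736
(4,3): OLD=168987808078591/1099511627776 → NEW=255, ERR=-111387657004289/1099511627776
(4,4): OLD=1134574301288313/17592186044416 → NEW=0, ERR=1134574301288313/17592186044416
(5,0): OLD=12226108546941/68719476736 → NEW=255, ERR=-5297358020739/68719476736
(5,1): OLD=66350724950527/549755813888 → NEW=0, ERR=66350724950527/549755813888
(5,2): OLD=3246627227962943/17592186044416 → NEW=255, ERR=-1239380213363137/17592186044416
(5,3): OLD=907605390732981/70368744177664 → NEW=0, ERR=907605390732981/70368744177664
(5,4): OLD=130002304769514535/1125899906842624 → NEW=0, ERR=130002304769514535/1125899906842624
Output grid:
  Row 0: .#..#  (3 black, running=3)
  Row 1: ..#..  (4 black, running=7)
  Row 2: #..#.  (3 black, running=10)
  Row 3: .#...  (4 black, running=14)
  Row 4: ...#.  (4 black, running=18)
  Row 5: #.#..  (3 black, running=21)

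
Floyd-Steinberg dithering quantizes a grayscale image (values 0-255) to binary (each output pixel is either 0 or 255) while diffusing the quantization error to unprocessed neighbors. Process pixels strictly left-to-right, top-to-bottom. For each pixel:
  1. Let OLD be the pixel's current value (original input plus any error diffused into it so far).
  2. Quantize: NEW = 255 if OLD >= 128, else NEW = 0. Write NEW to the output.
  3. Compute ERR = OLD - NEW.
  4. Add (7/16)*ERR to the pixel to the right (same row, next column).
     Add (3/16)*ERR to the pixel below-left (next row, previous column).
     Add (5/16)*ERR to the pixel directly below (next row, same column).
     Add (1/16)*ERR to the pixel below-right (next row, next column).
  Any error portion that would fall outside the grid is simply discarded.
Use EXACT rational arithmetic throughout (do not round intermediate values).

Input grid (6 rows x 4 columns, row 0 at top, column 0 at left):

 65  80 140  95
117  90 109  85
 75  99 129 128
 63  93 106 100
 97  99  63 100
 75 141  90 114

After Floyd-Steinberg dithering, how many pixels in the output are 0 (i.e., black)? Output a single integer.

(0,0): OLD=65 → NEW=0, ERR=65
(0,1): OLD=1735/16 → NEW=0, ERR=1735/16
(0,2): OLD=47985/256 → NEW=255, ERR=-17295/256
(0,3): OLD=268055/4096 → NEW=0, ERR=268055/4096
(1,0): OLD=40357/256 → NEW=255, ERR=-24923/256
(1,1): OLD=148867/2048 → NEW=0, ERR=148867/2048
(1,2): OLD=9092287/65536 → NEW=255, ERR=-7619393/65536
(1,3): OLD=52810089/1048576 → NEW=0, ERR=52810089/1048576
(2,0): OLD=1907281/32768 → NEW=0, ERR=1907281/32768
(2,1): OLD=125091211/1048576 → NEW=0, ERR=125091211/1048576
(2,2): OLD=333124759/2097152 → NEW=255, ERR=-201649001/2097152
(2,3): OLD=3167704603/33554432 → NEW=0, ERR=3167704603/33554432
(3,0): OLD=1737403201/16777216 → NEW=0, ERR=1737403201/16777216
(3,1): OLD=43270568543/268435456 → NEW=255, ERR=-25180472737/268435456
(3,2): OLD=257996124065/4294967296 → NEW=0, ERR=257996124065/4294967296
(3,3): OLD=10292274333927/68719476736 → NEW=255, ERR=-7231192233753/68719476736
(4,0): OLD=480062665581/4294967296 → NEW=0, ERR=480062665581/4294967296
(4,1): OLD=4683996314311/34359738368 → NEW=255, ERR=-4077736969529/34359738368
(4,2): OLD=4680827179751/1099511627776 → NEW=0, ERR=4680827179751/1099511627776
(4,3): OLD=1279536023760257/17592186044416 → NEW=0, ERR=1279536023760257/17592186044416
(5,0): OLD=48200981756253/549755813888 → NEW=0, ERR=48200981756253/549755813888
(5,1): OLD=2639812585653547/17592186044416 → NEW=255, ERR=-1846194855672533/17592186044416
(5,2): OLD=454208025984791/8796093022208 → NEW=0, ERR=454208025984791/8796093022208
(5,3): OLD=44919633062479159/281474976710656 → NEW=255, ERR=-26856485998738121/281474976710656
Output grid:
  Row 0: ..#.  (3 black, running=3)
  Row 1: #.#.  (2 black, running=5)
  Row 2: ..#.  (3 black, running=8)
  Row 3: .#.#  (2 black, running=10)
  Row 4: .#..  (3 black, running=13)
  Row 5: .#.#  (2 black, running=15)

Answer: 15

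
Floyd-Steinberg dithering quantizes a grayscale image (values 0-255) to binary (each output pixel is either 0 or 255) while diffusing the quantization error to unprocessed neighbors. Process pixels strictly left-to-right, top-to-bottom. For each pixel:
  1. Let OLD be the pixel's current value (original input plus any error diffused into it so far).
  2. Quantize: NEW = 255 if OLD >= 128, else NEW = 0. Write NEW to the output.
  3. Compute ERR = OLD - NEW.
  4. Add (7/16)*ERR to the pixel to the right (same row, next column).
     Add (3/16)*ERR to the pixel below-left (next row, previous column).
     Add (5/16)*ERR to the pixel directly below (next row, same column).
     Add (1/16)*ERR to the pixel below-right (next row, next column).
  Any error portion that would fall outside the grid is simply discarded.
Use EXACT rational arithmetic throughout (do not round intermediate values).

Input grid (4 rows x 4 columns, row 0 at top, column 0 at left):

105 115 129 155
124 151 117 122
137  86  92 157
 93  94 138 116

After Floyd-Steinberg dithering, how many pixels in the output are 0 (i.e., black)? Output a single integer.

Answer: 9

Derivation:
(0,0): OLD=105 → NEW=0, ERR=105
(0,1): OLD=2575/16 → NEW=255, ERR=-1505/16
(0,2): OLD=22489/256 → NEW=0, ERR=22489/256
(0,3): OLD=792303/4096 → NEW=255, ERR=-252177/4096
(1,0): OLD=35629/256 → NEW=255, ERR=-29651/256
(1,1): OLD=192443/2048 → NEW=0, ERR=192443/2048
(1,2): OLD=11019223/65536 → NEW=255, ERR=-5692457/65536
(1,3): OLD=73662097/1048576 → NEW=0, ERR=73662097/1048576
(2,0): OLD=3880505/32768 → NEW=0, ERR=3880505/32768
(2,1): OLD=150627459/1048576 → NEW=255, ERR=-116759421/1048576
(2,2): OLD=73788559/2097152 → NEW=0, ERR=73788559/2097152
(2,3): OLD=6339028083/33554432 → NEW=255, ERR=-2217352077/33554432
(3,0): OLD=1830883625/16777216 → NEW=0, ERR=1830883625/16777216
(3,1): OLD=32466108535/268435456 → NEW=0, ERR=32466108535/268435456
(3,2): OLD=784086062729/4294967296 → NEW=255, ERR=-311130597751/4294967296
(3,3): OLD=4525558756671/68719476736 → NEW=0, ERR=4525558756671/68719476736
Output grid:
  Row 0: .#.#  (2 black, running=2)
  Row 1: #.#.  (2 black, running=4)
  Row 2: .#.#  (2 black, running=6)
  Row 3: ..#.  (3 black, running=9)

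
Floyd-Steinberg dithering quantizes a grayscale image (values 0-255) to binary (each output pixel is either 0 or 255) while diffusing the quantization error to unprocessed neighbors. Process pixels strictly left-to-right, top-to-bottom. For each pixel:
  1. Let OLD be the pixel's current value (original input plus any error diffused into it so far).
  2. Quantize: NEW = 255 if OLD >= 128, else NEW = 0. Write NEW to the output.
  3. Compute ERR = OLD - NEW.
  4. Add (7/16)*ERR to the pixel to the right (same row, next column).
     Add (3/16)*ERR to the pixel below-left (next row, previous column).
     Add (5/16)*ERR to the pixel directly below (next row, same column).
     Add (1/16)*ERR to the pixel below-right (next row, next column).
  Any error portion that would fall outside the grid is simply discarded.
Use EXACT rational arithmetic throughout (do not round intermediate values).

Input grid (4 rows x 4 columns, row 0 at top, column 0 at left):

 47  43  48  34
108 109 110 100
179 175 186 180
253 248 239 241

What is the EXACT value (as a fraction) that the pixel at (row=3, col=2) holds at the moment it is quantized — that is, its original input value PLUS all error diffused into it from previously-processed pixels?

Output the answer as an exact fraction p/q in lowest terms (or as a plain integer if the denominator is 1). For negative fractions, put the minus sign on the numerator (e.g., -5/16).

Answer: 589928483999/4294967296

Derivation:
(0,0): OLD=47 → NEW=0, ERR=47
(0,1): OLD=1017/16 → NEW=0, ERR=1017/16
(0,2): OLD=19407/256 → NEW=0, ERR=19407/256
(0,3): OLD=275113/4096 → NEW=0, ERR=275113/4096
(1,0): OLD=34459/256 → NEW=255, ERR=-30821/256
(1,1): OLD=191165/2048 → NEW=0, ERR=191165/2048
(1,2): OLD=12523521/65536 → NEW=255, ERR=-4188159/65536
(1,3): OLD=102517719/1048576 → NEW=0, ERR=102517719/1048576
(2,0): OLD=5206127/32768 → NEW=255, ERR=-3149713/32768
(2,1): OLD=149536565/1048576 → NEW=255, ERR=-117850315/1048576
(2,2): OLD=295748361/2097152 → NEW=255, ERR=-239025399/2097152
(2,3): OLD=5257776069/33554432 → NEW=255, ERR=-3298604091/33554432
(3,0): OLD=3387130623/16777216 → NEW=255, ERR=-891059457/16777216
(3,1): OLD=43557289057/268435456 → NEW=255, ERR=-24893752223/268435456
(3,2): OLD=589928483999/4294967296 → NEW=255, ERR=-505288176481/4294967296
Target (3,2): original=239, with diffused error = 589928483999/4294967296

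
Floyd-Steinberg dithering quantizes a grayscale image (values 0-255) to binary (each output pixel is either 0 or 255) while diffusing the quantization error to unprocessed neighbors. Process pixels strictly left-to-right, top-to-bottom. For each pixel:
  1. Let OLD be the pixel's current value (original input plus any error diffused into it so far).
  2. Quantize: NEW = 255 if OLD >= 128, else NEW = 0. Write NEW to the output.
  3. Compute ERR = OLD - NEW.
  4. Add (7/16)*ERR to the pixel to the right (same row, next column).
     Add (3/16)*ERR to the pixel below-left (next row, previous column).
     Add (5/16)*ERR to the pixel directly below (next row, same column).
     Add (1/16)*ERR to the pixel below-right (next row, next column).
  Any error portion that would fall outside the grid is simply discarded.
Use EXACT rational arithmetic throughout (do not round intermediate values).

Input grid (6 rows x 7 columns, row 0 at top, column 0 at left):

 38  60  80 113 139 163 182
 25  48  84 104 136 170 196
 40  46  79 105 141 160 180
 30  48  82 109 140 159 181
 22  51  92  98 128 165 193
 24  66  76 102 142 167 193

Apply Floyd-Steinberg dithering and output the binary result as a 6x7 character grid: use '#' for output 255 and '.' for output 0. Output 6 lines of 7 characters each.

Answer: ...#.##
..#.#.#
...#.##
.#..#.#
..#.###
...#.#.

Derivation:
(0,0): OLD=38 → NEW=0, ERR=38
(0,1): OLD=613/8 → NEW=0, ERR=613/8
(0,2): OLD=14531/128 → NEW=0, ERR=14531/128
(0,3): OLD=333141/2048 → NEW=255, ERR=-189099/2048
(0,4): OLD=3231059/32768 → NEW=0, ERR=3231059/32768
(0,5): OLD=108076357/524288 → NEW=255, ERR=-25617083/524288
(0,6): OLD=1347407075/8388608 → NEW=255, ERR=-791687965/8388608
(1,0): OLD=6559/128 → NEW=0, ERR=6559/128
(1,1): OLD=120857/1024 → NEW=0, ERR=120857/1024
(1,2): OLD=5196621/32768 → NEW=255, ERR=-3159219/32768
(1,3): OLD=7674153/131072 → NEW=0, ERR=7674153/131072
(1,4): OLD=1488951099/8388608 → NEW=255, ERR=-650143941/8388608
(1,5): OLD=7334363371/67108864 → NEW=0, ERR=7334363371/67108864
(1,6): OLD=226847435877/1073741824 → NEW=255, ERR=-46956729243/1073741824
(2,0): OLD=1280291/16384 → NEW=0, ERR=1280291/16384
(2,1): OLD=53579889/524288 → NEW=0, ERR=53579889/524288
(2,2): OLD=938990355/8388608 → NEW=0, ERR=938990355/8388608
(2,3): OLD=10181165499/67108864 → NEW=255, ERR=-6931594821/67108864
(2,4): OLD=51401466123/536870912 → NEW=0, ERR=51401466123/536870912
(2,5): OLD=3831060052665/17179869184 → NEW=255, ERR=-549806589255/17179869184
(2,6): OLD=43750435808671/274877906944 → NEW=255, ERR=-26343430462049/274877906944
(3,0): OLD=617244467/8388608 → NEW=0, ERR=617244467/8388608
(3,1): OLD=9261016695/67108864 → NEW=255, ERR=-7851743625/67108864
(3,2): OLD=28353839861/536870912 → NEW=0, ERR=28353839861/536870912
(3,3): OLD=267953934451/2147483648 → NEW=0, ERR=267953934451/2147483648
(3,4): OLD=58288653839155/274877906944 → NEW=255, ERR=-11805212431565/274877906944
(3,5): OLD=259977820186505/2199023255552 → NEW=0, ERR=259977820186505/2199023255552
(3,6): OLD=7064103627477527/35184372088832 → NEW=255, ERR=-1907911255174633/35184372088832
(4,0): OLD=24756867933/1073741824 → NEW=0, ERR=24756867933/1073741824
(4,1): OLD=670462244857/17179869184 → NEW=0, ERR=670462244857/17179869184
(4,2): OLD=38939465589431/274877906944 → NEW=255, ERR=-31154400681289/274877906944
(4,3): OLD=181759900040973/2199023255552 → NEW=0, ERR=181759900040973/2199023255552
(4,4): OLD=3179014359916023/17592186044416 → NEW=255, ERR=-1306993081410057/17592186044416
(4,5): OLD=88152263832931863/562949953421312 → NEW=255, ERR=-55399974289502697/562949953421312
(4,6): OLD=1264511057692267217/9007199254740992 → NEW=255, ERR=-1032324752266685743/9007199254740992
(5,0): OLD=10589005935867/274877906944 → NEW=0, ERR=10589005935867/274877906944
(5,1): OLD=165452823509737/2199023255552 → NEW=0, ERR=165452823509737/2199023255552
(5,2): OLD=1608552441766223/17592186044416 → NEW=0, ERR=1608552441766223/17592186044416
(5,3): OLD=20662924915328363/140737488355328 → NEW=255, ERR=-15225134615280277/140737488355328
(5,4): OLD=523930243461744985/9007199254740992 → NEW=0, ERR=523930243461744985/9007199254740992
(5,5): OLD=9768297727628961673/72057594037927936 → NEW=255, ERR=-8606388752042662007/72057594037927936
(5,6): OLD=113884942325099057383/1152921504606846976 → NEW=0, ERR=113884942325099057383/1152921504606846976
Row 0: ...#.##
Row 1: ..#.#.#
Row 2: ...#.##
Row 3: .#..#.#
Row 4: ..#.###
Row 5: ...#.#.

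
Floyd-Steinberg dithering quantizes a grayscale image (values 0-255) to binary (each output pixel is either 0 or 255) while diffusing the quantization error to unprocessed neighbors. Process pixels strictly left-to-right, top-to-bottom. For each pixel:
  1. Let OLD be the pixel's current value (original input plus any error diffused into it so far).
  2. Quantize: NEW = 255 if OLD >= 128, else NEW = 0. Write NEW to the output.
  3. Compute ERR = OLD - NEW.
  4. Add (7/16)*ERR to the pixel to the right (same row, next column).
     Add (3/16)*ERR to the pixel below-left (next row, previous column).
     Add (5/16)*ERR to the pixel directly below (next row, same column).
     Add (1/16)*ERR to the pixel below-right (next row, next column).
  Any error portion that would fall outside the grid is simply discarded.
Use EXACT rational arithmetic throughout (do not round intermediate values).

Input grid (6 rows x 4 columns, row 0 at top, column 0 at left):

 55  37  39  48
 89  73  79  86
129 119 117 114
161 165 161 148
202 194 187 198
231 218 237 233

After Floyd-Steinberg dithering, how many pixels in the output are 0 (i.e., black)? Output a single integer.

Answer: 10

Derivation:
(0,0): OLD=55 → NEW=0, ERR=55
(0,1): OLD=977/16 → NEW=0, ERR=977/16
(0,2): OLD=16823/256 → NEW=0, ERR=16823/256
(0,3): OLD=314369/4096 → NEW=0, ERR=314369/4096
(1,0): OLD=30115/256 → NEW=0, ERR=30115/256
(1,1): OLD=326261/2048 → NEW=255, ERR=-195979/2048
(1,2): OLD=4972697/65536 → NEW=0, ERR=4972697/65536
(1,3): OLD=154442623/1048576 → NEW=255, ERR=-112944257/1048576
(2,0): OLD=4843735/32768 → NEW=255, ERR=-3512105/32768
(2,1): OLD=66881965/1048576 → NEW=0, ERR=66881965/1048576
(2,2): OLD=298718721/2097152 → NEW=255, ERR=-236055039/2097152
(2,3): OLD=1202503709/33554432 → NEW=0, ERR=1202503709/33554432
(3,0): OLD=2339840871/16777216 → NEW=255, ERR=-1938349209/16777216
(3,1): OLD=28610444281/268435456 → NEW=0, ERR=28610444281/268435456
(3,2): OLD=786669491719/4294967296 → NEW=255, ERR=-308547168761/4294967296
(3,3): OLD=8296814029489/68719476736 → NEW=0, ERR=8296814029489/68719476736
(4,0): OLD=798346789915/4294967296 → NEW=255, ERR=-296869870565/4294967296
(4,1): OLD=6060233015761/34359738368 → NEW=255, ERR=-2701500268079/34359738368
(4,2): OLD=175318612964529/1099511627776 → NEW=255, ERR=-105056852118351/1099511627776
(4,3): OLD=3332611919122215/17592186044416 → NEW=255, ERR=-1153395522203865/17592186044416
(5,0): OLD=107014297381291/549755813888 → NEW=255, ERR=-33173435160149/549755813888
(5,1): OLD=2547259179328269/17592186044416 → NEW=255, ERR=-1938748261997811/17592186044416
(5,2): OLD=1246575899159521/8796093022208 → NEW=255, ERR=-996427821503519/8796093022208
(5,3): OLD=44185792827620641/281474976710656 → NEW=255, ERR=-27590326233596639/281474976710656
Output grid:
  Row 0: ....  (4 black, running=4)
  Row 1: .#.#  (2 black, running=6)
  Row 2: #.#.  (2 black, running=8)
  Row 3: #.#.  (2 black, running=10)
  Row 4: ####  (0 black, running=10)
  Row 5: ####  (0 black, running=10)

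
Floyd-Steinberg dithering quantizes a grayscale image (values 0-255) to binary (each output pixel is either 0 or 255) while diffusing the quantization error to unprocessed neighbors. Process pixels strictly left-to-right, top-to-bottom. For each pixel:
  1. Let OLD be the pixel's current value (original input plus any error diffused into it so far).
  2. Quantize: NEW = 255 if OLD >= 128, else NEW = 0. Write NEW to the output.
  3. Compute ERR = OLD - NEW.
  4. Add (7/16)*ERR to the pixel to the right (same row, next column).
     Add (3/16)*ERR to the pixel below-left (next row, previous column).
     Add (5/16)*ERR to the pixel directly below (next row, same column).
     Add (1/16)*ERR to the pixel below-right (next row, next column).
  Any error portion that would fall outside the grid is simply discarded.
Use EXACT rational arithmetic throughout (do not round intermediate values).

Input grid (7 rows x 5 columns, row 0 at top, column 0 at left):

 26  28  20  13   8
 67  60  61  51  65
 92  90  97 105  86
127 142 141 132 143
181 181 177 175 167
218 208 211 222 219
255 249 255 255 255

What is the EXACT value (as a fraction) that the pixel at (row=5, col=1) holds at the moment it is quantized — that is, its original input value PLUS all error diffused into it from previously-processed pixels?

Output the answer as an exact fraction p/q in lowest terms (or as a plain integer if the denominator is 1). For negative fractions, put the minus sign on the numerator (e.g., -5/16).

Answer: 665147610911291/4398046511104

Derivation:
(0,0): OLD=26 → NEW=0, ERR=26
(0,1): OLD=315/8 → NEW=0, ERR=315/8
(0,2): OLD=4765/128 → NEW=0, ERR=4765/128
(0,3): OLD=59979/2048 → NEW=0, ERR=59979/2048
(0,4): OLD=681997/32768 → NEW=0, ERR=681997/32768
(1,0): OLD=10561/128 → NEW=0, ERR=10561/128
(1,1): OLD=119815/1024 → NEW=0, ERR=119815/1024
(1,2): OLD=4318035/32768 → NEW=255, ERR=-4037805/32768
(1,3): OLD=1634551/131072 → NEW=0, ERR=1634551/131072
(1,4): OLD=165235333/2097152 → NEW=0, ERR=165235333/2097152
(2,0): OLD=2289213/16384 → NEW=255, ERR=-1888707/16384
(2,1): OLD=30504623/524288 → NEW=0, ERR=30504623/524288
(2,2): OLD=785162829/8388608 → NEW=0, ERR=785162829/8388608
(2,3): OLD=21061203479/134217728 → NEW=255, ERR=-13164317161/134217728
(2,4): OLD=147082460385/2147483648 → NEW=0, ERR=147082460385/2147483648
(3,0): OLD=854673965/8388608 → NEW=0, ERR=854673965/8388608
(3,1): OLD=14435237737/67108864 → NEW=255, ERR=-2677522583/67108864
(3,2): OLD=296439136531/2147483648 → NEW=255, ERR=-251169193709/2147483648
(3,3): OLD=295800600139/4294967296 → NEW=0, ERR=295800600139/4294967296
(3,4): OLD=12947055828919/68719476736 → NEW=255, ERR=-4576410738761/68719476736
(4,0): OLD=220501660995/1073741824 → NEW=255, ERR=-53302504125/1073741824
(4,1): OLD=4509762927491/34359738368 → NEW=255, ERR=-4251970356349/34359738368
(4,2): OLD=53177773907853/549755813888 → NEW=0, ERR=53177773907853/549755813888
(4,3): OLD=1926739909010563/8796093022208 → NEW=255, ERR=-316263811652477/8796093022208
(4,4): OLD=18966210630050069/140737488355328 → NEW=255, ERR=-16921848900558571/140737488355328
(5,0): OLD=98562455698537/549755813888 → NEW=255, ERR=-41625276842903/549755813888
(5,1): OLD=665147610911291/4398046511104 → NEW=255, ERR=-456354249420229/4398046511104
Target (5,1): original=208, with diffused error = 665147610911291/4398046511104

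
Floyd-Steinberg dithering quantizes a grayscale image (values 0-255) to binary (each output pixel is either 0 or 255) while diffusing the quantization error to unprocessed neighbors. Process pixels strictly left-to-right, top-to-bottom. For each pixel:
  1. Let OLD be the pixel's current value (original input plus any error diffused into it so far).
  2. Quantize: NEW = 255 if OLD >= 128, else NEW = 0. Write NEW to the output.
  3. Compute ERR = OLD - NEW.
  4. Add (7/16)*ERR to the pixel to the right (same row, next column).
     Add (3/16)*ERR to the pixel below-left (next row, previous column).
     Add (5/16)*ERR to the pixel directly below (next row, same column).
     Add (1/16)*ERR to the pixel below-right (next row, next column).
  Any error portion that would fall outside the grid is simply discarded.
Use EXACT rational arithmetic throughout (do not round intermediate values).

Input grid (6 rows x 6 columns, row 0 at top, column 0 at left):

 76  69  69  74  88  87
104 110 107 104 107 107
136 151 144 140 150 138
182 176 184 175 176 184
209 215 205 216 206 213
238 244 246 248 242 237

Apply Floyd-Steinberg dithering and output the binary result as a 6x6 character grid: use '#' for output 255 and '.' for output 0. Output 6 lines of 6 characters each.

Answer: ....#.
#.#.#.
.##.#.
##.###
######
######

Derivation:
(0,0): OLD=76 → NEW=0, ERR=76
(0,1): OLD=409/4 → NEW=0, ERR=409/4
(0,2): OLD=7279/64 → NEW=0, ERR=7279/64
(0,3): OLD=126729/1024 → NEW=0, ERR=126729/1024
(0,4): OLD=2328895/16384 → NEW=255, ERR=-1849025/16384
(0,5): OLD=9863353/262144 → NEW=0, ERR=9863353/262144
(1,0): OLD=9403/64 → NEW=255, ERR=-6917/64
(1,1): OLD=61821/512 → NEW=0, ERR=61821/512
(1,2): OLD=3685793/16384 → NEW=255, ERR=-492127/16384
(1,3): OLD=7568189/65536 → NEW=0, ERR=7568189/65536
(1,4): OLD=574810503/4194304 → NEW=255, ERR=-494737017/4194304
(1,5): OLD=4033207169/67108864 → NEW=0, ERR=4033207169/67108864
(2,0): OLD=1022895/8192 → NEW=0, ERR=1022895/8192
(2,1): OLD=60548501/262144 → NEW=255, ERR=-6298219/262144
(2,2): OLD=642992703/4194304 → NEW=255, ERR=-426554817/4194304
(2,3): OLD=3610491079/33554432 → NEW=0, ERR=3610491079/33554432
(2,4): OLD=191878634389/1073741824 → NEW=255, ERR=-81925530731/1073741824
(2,5): OLD=1993347129443/17179869184 → NEW=0, ERR=1993347129443/17179869184
(3,0): OLD=908131871/4194304 → NEW=255, ERR=-161415649/4194304
(3,1): OLD=4710725395/33554432 → NEW=255, ERR=-3845654765/33554432
(3,2): OLD=32413886489/268435456 → NEW=0, ERR=32413886489/268435456
(3,3): OLD=4136769876187/17179869184 → NEW=255, ERR=-244096765733/17179869184
(3,4): OLD=23972202312155/137438953472 → NEW=255, ERR=-11074730823205/137438953472
(3,5): OLD=396344580503285/2199023255552 → NEW=255, ERR=-164406349662475/2199023255552
(4,0): OLD=94212430353/536870912 → NEW=255, ERR=-42689652207/536870912
(4,1): OLD=1414178106493/8589934592 → NEW=255, ERR=-776255214467/8589934592
(4,2): OLD=53153576060583/274877906944 → NEW=255, ERR=-16940290210137/274877906944
(4,3): OLD=778611708494371/4398046511104 → NEW=255, ERR=-342890151837149/4398046511104
(4,4): OLD=9274846436023443/70368744177664 → NEW=255, ERR=-8669183329280877/70368744177664
(4,5): OLD=147157118725035813/1125899906842624 → NEW=255, ERR=-139947357519833307/1125899906842624
(5,0): OLD=26966533106375/137438953472 → NEW=255, ERR=-8080400028985/137438953472
(5,1): OLD=763118941428471/4398046511104 → NEW=255, ERR=-358382918903049/4398046511104
(5,2): OLD=6010347146627245/35184372088832 → NEW=255, ERR=-2961667736024915/35184372088832
(5,3): OLD=179984352164012319/1125899906842624 → NEW=255, ERR=-107120124080856801/1125899906842624
(5,4): OLD=301060869119545287/2251799813685248 → NEW=255, ERR=-273148083370192953/2251799813685248
(5,5): OLD=4949900868167788611/36028797018963968 → NEW=255, ERR=-4237442371668023229/36028797018963968
Row 0: ....#.
Row 1: #.#.#.
Row 2: .##.#.
Row 3: ##.###
Row 4: ######
Row 5: ######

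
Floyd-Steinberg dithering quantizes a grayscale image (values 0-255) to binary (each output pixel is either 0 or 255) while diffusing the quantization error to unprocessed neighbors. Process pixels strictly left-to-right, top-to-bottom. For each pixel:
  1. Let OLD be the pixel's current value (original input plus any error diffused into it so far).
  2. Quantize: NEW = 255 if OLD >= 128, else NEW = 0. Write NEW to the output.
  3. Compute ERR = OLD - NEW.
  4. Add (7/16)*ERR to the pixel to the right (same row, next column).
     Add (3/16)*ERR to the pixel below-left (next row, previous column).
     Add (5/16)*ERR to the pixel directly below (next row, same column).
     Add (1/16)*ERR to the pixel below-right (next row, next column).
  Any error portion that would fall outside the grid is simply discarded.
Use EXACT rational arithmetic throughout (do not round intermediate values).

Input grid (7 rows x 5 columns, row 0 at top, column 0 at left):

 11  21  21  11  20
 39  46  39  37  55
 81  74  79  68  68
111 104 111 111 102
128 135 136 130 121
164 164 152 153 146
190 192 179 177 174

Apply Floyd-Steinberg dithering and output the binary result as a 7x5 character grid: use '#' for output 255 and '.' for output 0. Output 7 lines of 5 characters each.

(0,0): OLD=11 → NEW=0, ERR=11
(0,1): OLD=413/16 → NEW=0, ERR=413/16
(0,2): OLD=8267/256 → NEW=0, ERR=8267/256
(0,3): OLD=102925/4096 → NEW=0, ERR=102925/4096
(0,4): OLD=2031195/65536 → NEW=0, ERR=2031195/65536
(1,0): OLD=12103/256 → NEW=0, ERR=12103/256
(1,1): OLD=166897/2048 → NEW=0, ERR=166897/2048
(1,2): OLD=5968325/65536 → NEW=0, ERR=5968325/65536
(1,3): OLD=24254881/262144 → NEW=0, ERR=24254881/262144
(1,4): OLD=447681987/4194304 → NEW=0, ERR=447681987/4194304
(2,0): OLD=3639019/32768 → NEW=0, ERR=3639019/32768
(2,1): OLD=176247753/1048576 → NEW=255, ERR=-91139127/1048576
(2,2): OLD=1541402011/16777216 → NEW=0, ERR=1541402011/16777216
(2,3): OLD=43705062049/268435456 → NEW=255, ERR=-24745979231/268435456
(2,4): OLD=286931155495/4294967296 → NEW=0, ERR=286931155495/4294967296
(3,0): OLD=2171096635/16777216 → NEW=255, ERR=-2107093445/16777216
(3,1): OLD=6181943455/134217728 → NEW=0, ERR=6181943455/134217728
(3,2): OLD=589031184901/4294967296 → NEW=255, ERR=-506185475579/4294967296
(3,3): OLD=420034703933/8589934592 → NEW=0, ERR=420034703933/8589934592
(3,4): OLD=19036456401233/137438953472 → NEW=255, ERR=-16010476734127/137438953472
(4,0): OLD=209139999509/2147483648 → NEW=0, ERR=209139999509/2147483648
(4,1): OLD=11136227956629/68719476736 → NEW=255, ERR=-6387238611051/68719476736
(4,2): OLD=77574060997211/1099511627776 → NEW=0, ERR=77574060997211/1099511627776
(4,3): OLD=2584989899904405/17592186044416 → NEW=255, ERR=-1901017541421675/17592186044416
(4,4): OLD=11364875355851155/281474976710656 → NEW=0, ERR=11364875355851155/281474976710656
(5,0): OLD=194620591043551/1099511627776 → NEW=255, ERR=-85754874039329/1099511627776
(5,1): OLD=1056828583432541/8796093022208 → NEW=0, ERR=1056828583432541/8796093022208
(5,2): OLD=56447535799158085/281474976710656 → NEW=255, ERR=-15328583262059195/281474976710656
(5,3): OLD=120905710630594251/1125899906842624 → NEW=0, ERR=120905710630594251/1125899906842624
(5,4): OLD=3582074541264565321/18014398509481984 → NEW=255, ERR=-1011597078653340599/18014398509481984
(6,0): OLD=26480413576236783/140737488355328 → NEW=255, ERR=-9407645954371857/140737488355328
(6,1): OLD=834137660902889985/4503599627370496 → NEW=255, ERR=-314280244076586495/4503599627370496
(6,2): OLD=11464025725572851483/72057594037927936 → NEW=255, ERR=-6910660754098772197/72057594037927936
(6,3): OLD=178319026179583428585/1152921504606846976 → NEW=255, ERR=-115675957495162550295/1152921504606846976
(6,4): OLD=2200098148875983650463/18446744073709551616 → NEW=0, ERR=2200098148875983650463/18446744073709551616
Row 0: .....
Row 1: .....
Row 2: .#.#.
Row 3: #.#.#
Row 4: .#.#.
Row 5: #.#.#
Row 6: ####.

Answer: .....
.....
.#.#.
#.#.#
.#.#.
#.#.#
####.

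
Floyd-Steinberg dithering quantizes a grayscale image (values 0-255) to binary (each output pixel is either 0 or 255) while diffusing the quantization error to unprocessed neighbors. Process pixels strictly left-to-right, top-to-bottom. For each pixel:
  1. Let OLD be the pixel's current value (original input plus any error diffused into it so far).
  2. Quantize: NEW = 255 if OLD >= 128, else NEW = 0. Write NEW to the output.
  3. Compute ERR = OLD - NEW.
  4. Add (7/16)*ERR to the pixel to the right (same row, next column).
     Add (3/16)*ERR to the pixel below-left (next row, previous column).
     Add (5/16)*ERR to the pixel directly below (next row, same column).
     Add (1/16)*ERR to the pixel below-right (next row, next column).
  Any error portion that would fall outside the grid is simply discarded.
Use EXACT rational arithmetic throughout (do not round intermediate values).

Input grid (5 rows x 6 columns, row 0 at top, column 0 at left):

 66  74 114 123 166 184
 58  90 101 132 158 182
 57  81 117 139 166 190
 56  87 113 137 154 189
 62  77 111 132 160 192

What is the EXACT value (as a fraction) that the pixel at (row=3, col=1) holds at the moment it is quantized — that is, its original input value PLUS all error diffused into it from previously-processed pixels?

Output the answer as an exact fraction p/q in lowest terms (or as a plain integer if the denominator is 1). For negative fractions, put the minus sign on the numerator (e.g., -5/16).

Answer: 9524967613/67108864

Derivation:
(0,0): OLD=66 → NEW=0, ERR=66
(0,1): OLD=823/8 → NEW=0, ERR=823/8
(0,2): OLD=20353/128 → NEW=255, ERR=-12287/128
(0,3): OLD=165895/2048 → NEW=0, ERR=165895/2048
(0,4): OLD=6600753/32768 → NEW=255, ERR=-1755087/32768
(0,5): OLD=84183383/524288 → NEW=255, ERR=-49510057/524288
(1,0): OLD=12533/128 → NEW=0, ERR=12533/128
(1,1): OLD=154739/1024 → NEW=255, ERR=-106381/1024
(1,2): OLD=1545647/32768 → NEW=0, ERR=1545647/32768
(1,3): OLD=21221603/131072 → NEW=255, ERR=-12201757/131072
(1,4): OLD=737282857/8388608 → NEW=0, ERR=737282857/8388608
(1,5): OLD=25178499663/134217728 → NEW=255, ERR=-9047020977/134217728
(2,0): OLD=1116065/16384 → NEW=0, ERR=1116065/16384
(2,1): OLD=48916667/524288 → NEW=0, ERR=48916667/524288
(2,2): OLD=1246647409/8388608 → NEW=255, ERR=-892447631/8388608
(2,3): OLD=5556051369/67108864 → NEW=0, ERR=5556051369/67108864
(2,4): OLD=453613971195/2147483648 → NEW=255, ERR=-93994359045/2147483648
(2,5): OLD=5335372509837/34359738368 → NEW=255, ERR=-3426360774003/34359738368
(3,0): OLD=795082449/8388608 → NEW=0, ERR=795082449/8388608
(3,1): OLD=9524967613/67108864 → NEW=255, ERR=-7587792707/67108864
Target (3,1): original=87, with diffused error = 9524967613/67108864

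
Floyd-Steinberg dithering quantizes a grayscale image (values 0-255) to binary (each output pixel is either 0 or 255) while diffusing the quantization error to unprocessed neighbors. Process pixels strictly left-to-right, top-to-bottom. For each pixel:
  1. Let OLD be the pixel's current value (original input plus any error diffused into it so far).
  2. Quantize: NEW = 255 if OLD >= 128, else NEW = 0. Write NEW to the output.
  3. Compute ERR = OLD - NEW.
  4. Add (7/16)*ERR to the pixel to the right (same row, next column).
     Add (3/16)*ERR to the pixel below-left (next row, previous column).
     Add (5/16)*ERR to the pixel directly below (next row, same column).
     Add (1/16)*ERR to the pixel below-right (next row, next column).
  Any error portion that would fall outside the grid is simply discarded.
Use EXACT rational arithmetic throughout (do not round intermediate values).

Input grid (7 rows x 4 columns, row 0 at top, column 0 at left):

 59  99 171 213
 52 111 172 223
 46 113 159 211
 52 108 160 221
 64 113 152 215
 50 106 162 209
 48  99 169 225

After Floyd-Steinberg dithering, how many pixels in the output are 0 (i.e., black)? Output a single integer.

(0,0): OLD=59 → NEW=0, ERR=59
(0,1): OLD=1997/16 → NEW=0, ERR=1997/16
(0,2): OLD=57755/256 → NEW=255, ERR=-7525/256
(0,3): OLD=819773/4096 → NEW=255, ERR=-224707/4096
(1,0): OLD=24023/256 → NEW=0, ERR=24023/256
(1,1): OLD=387553/2048 → NEW=255, ERR=-134687/2048
(1,2): OLD=8621685/65536 → NEW=255, ERR=-8089995/65536
(1,3): OLD=157299523/1048576 → NEW=255, ERR=-110087357/1048576
(2,0): OLD=2064187/32768 → NEW=0, ERR=2064187/32768
(2,1): OLD=107717689/1048576 → NEW=0, ERR=107717689/1048576
(2,2): OLD=296897469/2097152 → NEW=255, ERR=-237876291/2097152
(2,3): OLD=4055097705/33554432 → NEW=0, ERR=4055097705/33554432
(3,0): OLD=1525838219/16777216 → NEW=0, ERR=1525838219/16777216
(3,1): OLD=43637144661/268435456 → NEW=255, ERR=-24813896619/268435456
(3,2): OLD=486154738091/4294967296 → NEW=0, ERR=486154738091/4294967296
(3,3): OLD=20698179412525/68719476736 → NEW=255, ERR=3174712844845/68719476736
(4,0): OLD=322503274607/4294967296 → NEW=0, ERR=322503274607/4294967296
(4,1): OLD=4943395431117/34359738368 → NEW=255, ERR=-3818337852723/34359738368
(4,2): OLD=155733197531181/1099511627776 → NEW=255, ERR=-124642267551699/1099511627776
(4,3): OLD=3288256767226443/17592186044416 → NEW=255, ERR=-1197750674099637/17592186044416
(5,0): OLD=28932908120511/549755813888 → NEW=0, ERR=28932908120511/549755813888
(5,1): OLD=1367532413603865/17592186044416 → NEW=0, ERR=1367532413603865/17592186044416
(5,2): OLD=1239126584853885/8796093022208 → NEW=255, ERR=-1003877135809155/8796093022208
(5,3): OLD=36790960579873565/281474976710656 → NEW=255, ERR=-34985158481343715/281474976710656
(6,0): OLD=22242661422204843/281474976710656 → NEW=0, ERR=22242661422204843/281474976710656
(6,1): OLD=629399030073444957/4503599627370496 → NEW=255, ERR=-519018874906031523/4503599627370496
(6,2): OLD=4645476491174254843/72057594037927936 → NEW=0, ERR=4645476491174254843/72057594037927936
(6,3): OLD=238920909622091800541/1152921504606846976 → NEW=255, ERR=-55074074052654178339/1152921504606846976
Output grid:
  Row 0: ..##  (2 black, running=2)
  Row 1: .###  (1 black, running=3)
  Row 2: ..#.  (3 black, running=6)
  Row 3: .#.#  (2 black, running=8)
  Row 4: .###  (1 black, running=9)
  Row 5: ..##  (2 black, running=11)
  Row 6: .#.#  (2 black, running=13)

Answer: 13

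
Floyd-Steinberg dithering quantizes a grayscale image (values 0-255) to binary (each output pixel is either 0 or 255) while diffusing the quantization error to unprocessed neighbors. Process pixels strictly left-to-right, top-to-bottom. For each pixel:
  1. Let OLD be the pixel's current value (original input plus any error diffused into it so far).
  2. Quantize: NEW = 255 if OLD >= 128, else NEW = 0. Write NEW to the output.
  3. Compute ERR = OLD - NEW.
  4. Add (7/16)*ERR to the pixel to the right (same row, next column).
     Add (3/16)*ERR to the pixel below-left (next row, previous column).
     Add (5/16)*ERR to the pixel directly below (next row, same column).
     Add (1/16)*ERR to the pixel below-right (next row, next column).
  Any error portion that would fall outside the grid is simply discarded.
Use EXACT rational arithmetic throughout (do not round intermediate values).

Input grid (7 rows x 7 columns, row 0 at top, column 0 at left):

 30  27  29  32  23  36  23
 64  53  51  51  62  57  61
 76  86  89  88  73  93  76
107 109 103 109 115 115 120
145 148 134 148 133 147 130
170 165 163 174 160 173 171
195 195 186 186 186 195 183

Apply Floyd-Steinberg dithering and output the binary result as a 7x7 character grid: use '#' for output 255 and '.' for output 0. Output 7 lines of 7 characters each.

Answer: .......
...#...
.#..#.#
#.#.#.#
.#.#.#.
###.###
#.###.#

Derivation:
(0,0): OLD=30 → NEW=0, ERR=30
(0,1): OLD=321/8 → NEW=0, ERR=321/8
(0,2): OLD=5959/128 → NEW=0, ERR=5959/128
(0,3): OLD=107249/2048 → NEW=0, ERR=107249/2048
(0,4): OLD=1504407/32768 → NEW=0, ERR=1504407/32768
(0,5): OLD=29405217/524288 → NEW=0, ERR=29405217/524288
(0,6): OLD=398774503/8388608 → NEW=0, ERR=398774503/8388608
(1,0): OLD=10355/128 → NEW=0, ERR=10355/128
(1,1): OLD=114213/1024 → NEW=0, ERR=114213/1024
(1,2): OLD=4150793/32768 → NEW=0, ERR=4150793/32768
(1,3): OLD=17603221/131072 → NEW=255, ERR=-15820139/131072
(1,4): OLD=313153759/8388608 → NEW=0, ERR=313153759/8388608
(1,5): OLD=6888177935/67108864 → NEW=0, ERR=6888177935/67108864
(1,6): OLD=133430344705/1073741824 → NEW=0, ERR=133430344705/1073741824
(2,0): OLD=2002023/16384 → NEW=0, ERR=2002023/16384
(2,1): OLD=106494429/524288 → NEW=255, ERR=-27199011/524288
(2,2): OLD=756891863/8388608 → NEW=0, ERR=756891863/8388608
(2,3): OLD=7024511455/67108864 → NEW=0, ERR=7024511455/67108864
(2,4): OLD=76322753167/536870912 → NEW=255, ERR=-60579329393/536870912
(2,5): OLD=1741046172677/17179869184 → NEW=0, ERR=1741046172677/17179869184
(2,6): OLD=45515845264243/274877906944 → NEW=255, ERR=-24578021006477/274877906944
(3,0): OLD=1136307703/8388608 → NEW=255, ERR=-1002787337/8388608
(3,1): OLD=4365005739/67108864 → NEW=0, ERR=4365005739/67108864
(3,2): OLD=94509091761/536870912 → NEW=255, ERR=-42392990799/536870912
(3,3): OLD=196808871047/2147483648 → NEW=0, ERR=196808871047/2147483648
(3,4): OLD=39960976824823/274877906944 → NEW=255, ERR=-30132889445897/274877906944
(3,5): OLD=164689068400597/2199023255552 → NEW=0, ERR=164689068400597/2199023255552
(3,6): OLD=4614681199307595/35184372088832 → NEW=255, ERR=-4357333683344565/35184372088832
(4,0): OLD=128676088217/1073741824 → NEW=0, ERR=128676088217/1073741824
(4,1): OLD=3409838991941/17179869184 → NEW=255, ERR=-971027649979/17179869184
(4,2): OLD=29094421827115/274877906944 → NEW=0, ERR=29094421827115/274877906944
(4,3): OLD=434212817138249/2199023255552 → NEW=255, ERR=-126538113027511/2199023255552
(4,4): OLD=1642019303970059/17592186044416 → NEW=0, ERR=1642019303970059/17592186044416
(4,5): OLD=101988027981452939/562949953421312 → NEW=255, ERR=-41564210140981621/562949953421312
(4,6): OLD=573560138972445245/9007199254740992 → NEW=0, ERR=573560138972445245/9007199254740992
(5,0): OLD=54110248287903/274877906944 → NEW=255, ERR=-15983617982817/274877906944
(5,1): OLD=328167240259509/2199023255552 → NEW=255, ERR=-232583689906251/2199023255552
(5,2): OLD=2383418907970307/17592186044416 → NEW=255, ERR=-2102588533355773/17592186044416
(5,3): OLD=17992551300954415/140737488355328 → NEW=0, ERR=17992551300954415/140737488355328
(5,4): OLD=2050580018462504101/9007199254740992 → NEW=255, ERR=-246255791496448859/9007199254740992
(5,5): OLD=11222197242959700053/72057594037927936 → NEW=255, ERR=-7152489236711923627/72057594037927936
(5,6): OLD=164704339291639529819/1152921504606846976 → NEW=255, ERR=-129290644383106449061/1152921504606846976
(6,0): OLD=5523856768290807/35184372088832 → NEW=255, ERR=-3448158114361353/35184372088832
(6,1): OLD=52370004622191075/562949953421312 → NEW=0, ERR=52370004622191075/562949953421312
(6,2): OLD=1861884119395691081/9007199254740992 → NEW=255, ERR=-434951690563261879/9007199254740992
(6,3): OLD=13851543430452134743/72057594037927936 → NEW=255, ERR=-4523143049219488937/72057594037927936
(6,4): OLD=20085735676054006277/144115188075855872 → NEW=255, ERR=-16663637283289241083/144115188075855872
(6,5): OLD=1672359593111346373177/18446744073709551616 → NEW=0, ERR=1672359593111346373177/18446744073709551616
(6,6): OLD=53544295004354223370495/295147905179352825856 → NEW=255, ERR=-21718420816380747222785/295147905179352825856
Row 0: .......
Row 1: ...#...
Row 2: .#..#.#
Row 3: #.#.#.#
Row 4: .#.#.#.
Row 5: ###.###
Row 6: #.###.#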